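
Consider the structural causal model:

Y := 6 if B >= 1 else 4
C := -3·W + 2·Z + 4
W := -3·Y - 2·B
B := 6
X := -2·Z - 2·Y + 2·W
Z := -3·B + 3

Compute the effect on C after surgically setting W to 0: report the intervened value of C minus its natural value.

Under do(W=0), the mechanism W := -3·Y - 2·B is discarded; W is fixed at 0.
Z = -3·B + 3  [with B=6]  = -15
C = -3·W + 2·Z + 4  [with W=0, Z=-15]  = -26
Without intervention: Z = -3·B + 3  [with B=6]  = -15; Y = 6 if B >= 1 else 4  [with B=6]  = 6; W = -3·Y - 2·B  [with Y=6, B=6]  = -30; C = -3·W + 2·Z + 4  [with W=-30, Z=-15]  = 64.
Change = -26 − 64 = -90.

-90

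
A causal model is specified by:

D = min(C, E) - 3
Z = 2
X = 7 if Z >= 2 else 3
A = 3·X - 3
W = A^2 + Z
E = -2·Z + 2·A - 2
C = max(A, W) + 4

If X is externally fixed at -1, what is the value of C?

42

do(X=-1) replaces the equation X = 7 if Z >= 2 else 3 with the constant X = -1.
A = 3·X - 3  [with X=-1]  = -6
W = A^2 + Z  [with A=-6, Z=2]  = 38
C = max(A, W) + 4  [with A=-6, W=38]  = 42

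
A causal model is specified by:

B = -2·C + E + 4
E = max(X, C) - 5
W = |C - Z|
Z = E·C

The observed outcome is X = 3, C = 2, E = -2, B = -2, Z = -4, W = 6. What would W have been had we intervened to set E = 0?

The intervention breaks the incoming arrows to E: E = max(X, C) - 5 no longer applies, and E = 0.
Z = E·C  [with E=0, C=2]  = 0
W = |C - Z|  [with C=2, Z=0]  = 2

2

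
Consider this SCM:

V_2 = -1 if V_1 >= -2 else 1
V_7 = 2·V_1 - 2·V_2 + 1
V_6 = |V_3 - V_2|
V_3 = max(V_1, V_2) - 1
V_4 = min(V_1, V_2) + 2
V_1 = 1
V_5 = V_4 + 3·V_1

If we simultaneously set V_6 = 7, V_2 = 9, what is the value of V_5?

The joint intervention fixes V_6 = 7, V_2 = 9, removing each variable's own equation.
V_4 = min(V_1, V_2) + 2  [with V_1=1, V_2=9]  = 3
V_5 = V_4 + 3·V_1  [with V_4=3, V_1=1]  = 6

6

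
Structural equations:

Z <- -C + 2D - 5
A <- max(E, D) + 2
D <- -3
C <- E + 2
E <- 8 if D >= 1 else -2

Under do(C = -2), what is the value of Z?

-9

Intervening sets C = -2 and removes its equation (C <- E + 2).
Z = -C + 2D - 5  [with C=-2, D=-3]  = -9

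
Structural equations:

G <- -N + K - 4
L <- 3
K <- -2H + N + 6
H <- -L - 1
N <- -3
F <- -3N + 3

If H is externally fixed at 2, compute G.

Under do(H=2), the mechanism H <- -L - 1 is discarded; H is fixed at 2.
K = -2H + N + 6  [with H=2, N=-3]  = -1
G = -N + K - 4  [with N=-3, K=-1]  = -2

-2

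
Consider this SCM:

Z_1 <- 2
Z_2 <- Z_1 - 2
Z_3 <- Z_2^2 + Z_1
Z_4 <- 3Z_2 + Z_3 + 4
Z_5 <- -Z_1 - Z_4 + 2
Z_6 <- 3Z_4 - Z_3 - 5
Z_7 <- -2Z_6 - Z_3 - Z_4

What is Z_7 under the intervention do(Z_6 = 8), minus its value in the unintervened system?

Intervening sets Z_6 = 8 and removes its equation (Z_6 <- 3Z_4 - Z_3 - 5).
Z_2 = Z_1 - 2  [with Z_1=2]  = 0
Z_3 = Z_2^2 + Z_1  [with Z_2=0, Z_1=2]  = 2
Z_4 = 3Z_2 + Z_3 + 4  [with Z_2=0, Z_3=2]  = 6
Z_7 = -2Z_6 - Z_3 - Z_4  [with Z_6=8, Z_3=2, Z_4=6]  = -24
Without intervention: Z_2 = Z_1 - 2  [with Z_1=2]  = 0; Z_3 = Z_2^2 + Z_1  [with Z_2=0, Z_1=2]  = 2; Z_4 = 3Z_2 + Z_3 + 4  [with Z_2=0, Z_3=2]  = 6; Z_6 = 3Z_4 - Z_3 - 5  [with Z_4=6, Z_3=2]  = 11; Z_7 = -2Z_6 - Z_3 - Z_4  [with Z_6=11, Z_3=2, Z_4=6]  = -30.
Change = -24 − (-30) = 6.

6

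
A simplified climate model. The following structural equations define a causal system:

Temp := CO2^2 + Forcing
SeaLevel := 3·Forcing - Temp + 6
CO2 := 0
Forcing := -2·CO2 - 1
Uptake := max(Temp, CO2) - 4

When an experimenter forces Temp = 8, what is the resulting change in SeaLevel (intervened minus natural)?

-9

The intervention breaks the incoming arrows to Temp: Temp := CO2^2 + Forcing no longer applies, and Temp = 8.
Forcing = -2·CO2 - 1  [with CO2=0]  = -1
SeaLevel = 3·Forcing - Temp + 6  [with Forcing=-1, Temp=8]  = -5
Without intervention: Forcing = -2·CO2 - 1  [with CO2=0]  = -1; Temp = CO2^2 + Forcing  [with CO2=0, Forcing=-1]  = -1; SeaLevel = 3·Forcing - Temp + 6  [with Forcing=-1, Temp=-1]  = 4.
Change = -5 − 4 = -9.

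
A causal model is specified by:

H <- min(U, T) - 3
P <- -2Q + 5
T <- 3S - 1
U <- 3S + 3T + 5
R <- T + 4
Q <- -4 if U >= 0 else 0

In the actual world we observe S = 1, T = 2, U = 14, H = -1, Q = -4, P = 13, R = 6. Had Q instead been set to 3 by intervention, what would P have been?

The intervention breaks the incoming arrows to Q: Q <- -4 if U >= 0 else 0 no longer applies, and Q = 3.
P = -2Q + 5  [with Q=3]  = -1

-1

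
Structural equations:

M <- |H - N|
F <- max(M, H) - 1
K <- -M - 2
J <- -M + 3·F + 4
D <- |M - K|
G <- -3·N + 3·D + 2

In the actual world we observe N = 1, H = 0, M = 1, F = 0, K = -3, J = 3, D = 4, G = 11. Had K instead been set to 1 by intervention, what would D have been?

0

Under do(K=1), the mechanism K <- -M - 2 is discarded; K is fixed at 1.
M = |H - N|  [with H=0, N=1]  = 1
D = |M - K|  [with M=1, K=1]  = 0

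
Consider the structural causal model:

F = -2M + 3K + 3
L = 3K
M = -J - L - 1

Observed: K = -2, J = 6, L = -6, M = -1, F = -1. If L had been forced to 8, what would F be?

27

do(L=8) replaces the equation L = 3K with the constant L = 8.
M = -J - L - 1  [with J=6, L=8]  = -15
F = -2M + 3K + 3  [with M=-15, K=-2]  = 27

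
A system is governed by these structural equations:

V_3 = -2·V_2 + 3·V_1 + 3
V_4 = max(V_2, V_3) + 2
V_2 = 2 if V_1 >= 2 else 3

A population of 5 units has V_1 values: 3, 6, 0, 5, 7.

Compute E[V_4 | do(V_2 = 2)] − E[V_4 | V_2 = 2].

Under do(V_2=2), V_2's equation is replaced by V_2=2 for every unit. Per-unit V_4: 10, 19, 4, 16, 22. Mean = 14.2.
Observing V_2=2 restricts to units where V_2's equation naturally yields 2: V_1 ∈ {3, 6, 5, 7}. In that subpopulation V_4 = 10, 19, 16, 22, mean 16.75.
Difference = 14.2 − 16.75 = -2.55.

-2.55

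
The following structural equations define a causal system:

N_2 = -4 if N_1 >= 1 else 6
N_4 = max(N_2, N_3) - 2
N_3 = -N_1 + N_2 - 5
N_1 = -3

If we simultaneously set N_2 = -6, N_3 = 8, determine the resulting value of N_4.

6

Setting N_2 = -6, N_3 = 8 by intervention discards those variables' equations.
N_4 = max(N_2, N_3) - 2  [with N_2=-6, N_3=8]  = 6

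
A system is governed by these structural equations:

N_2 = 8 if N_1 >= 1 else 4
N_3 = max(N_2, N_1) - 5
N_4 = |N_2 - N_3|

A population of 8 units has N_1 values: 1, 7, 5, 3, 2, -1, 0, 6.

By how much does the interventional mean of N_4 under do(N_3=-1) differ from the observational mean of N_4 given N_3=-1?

Every unit gets N_3=-1 under the intervention. N_4 values become 9, 9, 9, 9, 9, 5, 5, 9; E[N_4|do(N_3=-1)] = 8.
Observing N_3=-1 restricts to units where N_3's equation naturally yields -1: N_1 ∈ {-1, 0}. In that subpopulation N_4 = 5, 5, mean 5.
Difference = 8 − 5 = 3.

3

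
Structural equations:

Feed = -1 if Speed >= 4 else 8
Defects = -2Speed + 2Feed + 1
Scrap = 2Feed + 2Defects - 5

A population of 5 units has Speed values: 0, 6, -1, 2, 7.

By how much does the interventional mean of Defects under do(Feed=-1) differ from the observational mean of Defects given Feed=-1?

do(Feed=-1) breaks Feed's dependence on Speed. With Feed=-1 fixed, Defects across the units is -1, -13, 1, -5, -15, mean -6.6.
Conditioning on Feed=-1 selects the 2 unit(s) with Speed ∈ {6, 7}. Their Defects values: -13, -15. Mean = -14.
Difference = -6.6 − (-14) = 7.4.

7.4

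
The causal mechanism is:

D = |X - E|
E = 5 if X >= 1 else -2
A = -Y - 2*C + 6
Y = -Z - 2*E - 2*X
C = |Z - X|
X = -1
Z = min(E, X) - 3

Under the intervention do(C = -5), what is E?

-2

Under do(C=-5), the mechanism C = |Z - X| is discarded; C is fixed at -5.
No directed path runs from C to E, so E keeps its natural value.
E = 5 if X >= 1 else -2  [with X=-1]  = -2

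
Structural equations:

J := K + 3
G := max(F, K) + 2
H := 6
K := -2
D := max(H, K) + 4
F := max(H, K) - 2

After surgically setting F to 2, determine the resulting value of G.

do(F=2) replaces the equation F := max(H, K) - 2 with the constant F = 2.
G = max(F, K) + 2  [with F=2, K=-2]  = 4

4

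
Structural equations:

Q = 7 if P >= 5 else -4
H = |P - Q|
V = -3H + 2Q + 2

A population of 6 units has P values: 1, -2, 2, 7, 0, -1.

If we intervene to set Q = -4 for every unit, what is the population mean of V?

The intervention sets Q=-4 in all 6 units regardless of P. Recomputing V per unit gives -21, -12, -24, -39, -18, -15; average -21.5.

-21.5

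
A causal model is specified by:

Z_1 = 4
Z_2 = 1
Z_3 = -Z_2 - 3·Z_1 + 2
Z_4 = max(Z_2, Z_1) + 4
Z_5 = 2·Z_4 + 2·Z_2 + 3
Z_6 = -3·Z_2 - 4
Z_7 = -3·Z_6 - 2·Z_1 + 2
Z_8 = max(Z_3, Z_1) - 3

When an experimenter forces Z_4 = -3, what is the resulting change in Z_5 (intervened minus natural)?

Intervening sets Z_4 = -3 and removes its equation (Z_4 = max(Z_2, Z_1) + 4).
Z_5 = 2·Z_4 + 2·Z_2 + 3  [with Z_4=-3, Z_2=1]  = -1
Without intervention: Z_4 = max(Z_2, Z_1) + 4  [with Z_2=1, Z_1=4]  = 8; Z_5 = 2·Z_4 + 2·Z_2 + 3  [with Z_4=8, Z_2=1]  = 21.
Change = -1 − 21 = -22.

-22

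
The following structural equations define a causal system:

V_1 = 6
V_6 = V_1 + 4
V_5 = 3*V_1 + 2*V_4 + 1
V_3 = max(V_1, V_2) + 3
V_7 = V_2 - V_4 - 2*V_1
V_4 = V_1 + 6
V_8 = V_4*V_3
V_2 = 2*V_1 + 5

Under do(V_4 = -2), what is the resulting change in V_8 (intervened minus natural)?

-280

do(V_4=-2) replaces the equation V_4 = V_1 + 6 with the constant V_4 = -2.
V_2 = 2*V_1 + 5  [with V_1=6]  = 17
V_3 = max(V_1, V_2) + 3  [with V_1=6, V_2=17]  = 20
V_8 = V_4*V_3  [with V_4=-2, V_3=20]  = -40
Without intervention: V_2 = 2*V_1 + 5  [with V_1=6]  = 17; V_3 = max(V_1, V_2) + 3  [with V_1=6, V_2=17]  = 20; V_4 = V_1 + 6  [with V_1=6]  = 12; V_8 = V_4*V_3  [with V_4=12, V_3=20]  = 240.
Change = -40 − 240 = -280.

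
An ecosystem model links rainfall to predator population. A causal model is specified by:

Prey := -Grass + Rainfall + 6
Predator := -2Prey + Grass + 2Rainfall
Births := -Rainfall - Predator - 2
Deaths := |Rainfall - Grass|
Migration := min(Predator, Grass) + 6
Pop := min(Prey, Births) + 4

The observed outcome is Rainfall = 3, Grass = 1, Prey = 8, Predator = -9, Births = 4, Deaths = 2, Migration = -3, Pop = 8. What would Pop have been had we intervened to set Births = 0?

do(Births=0) replaces the equation Births := -Rainfall - Predator - 2 with the constant Births = 0.
Prey = -Grass + Rainfall + 6  [with Grass=1, Rainfall=3]  = 8
Pop = min(Prey, Births) + 4  [with Prey=8, Births=0]  = 4

4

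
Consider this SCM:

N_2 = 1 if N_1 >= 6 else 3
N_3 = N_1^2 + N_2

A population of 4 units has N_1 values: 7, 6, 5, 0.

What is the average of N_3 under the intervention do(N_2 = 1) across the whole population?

Under do(N_2=1), N_2's equation is replaced by N_2=1 for every unit. Per-unit N_3: 50, 37, 26, 1. Mean = 28.5.

28.5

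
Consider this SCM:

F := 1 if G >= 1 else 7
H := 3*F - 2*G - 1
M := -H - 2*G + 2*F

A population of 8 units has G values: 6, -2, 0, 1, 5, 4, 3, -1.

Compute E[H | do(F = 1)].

-2

do(F=1) breaks F's dependence on G. With F=1 fixed, H across the units is -10, 6, 2, 0, -8, -6, -4, 4, mean -2.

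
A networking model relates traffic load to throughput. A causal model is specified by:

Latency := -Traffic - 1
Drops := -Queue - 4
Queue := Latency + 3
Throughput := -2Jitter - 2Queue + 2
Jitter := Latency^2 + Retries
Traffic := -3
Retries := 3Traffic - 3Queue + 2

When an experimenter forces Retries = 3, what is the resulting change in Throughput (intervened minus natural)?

-50

Under do(Retries=3), the mechanism Retries := 3Traffic - 3Queue + 2 is discarded; Retries is fixed at 3.
Latency = -Traffic - 1  [with Traffic=-3]  = 2
Queue = Latency + 3  [with Latency=2]  = 5
Jitter = Latency^2 + Retries  [with Latency=2, Retries=3]  = 7
Throughput = -2Jitter - 2Queue + 2  [with Jitter=7, Queue=5]  = -22
Without intervention: Latency = -Traffic - 1  [with Traffic=-3]  = 2; Queue = Latency + 3  [with Latency=2]  = 5; Retries = 3Traffic - 3Queue + 2  [with Traffic=-3, Queue=5]  = -22; Jitter = Latency^2 + Retries  [with Latency=2, Retries=-22]  = -18; Throughput = -2Jitter - 2Queue + 2  [with Jitter=-18, Queue=5]  = 28.
Change = -22 − 28 = -50.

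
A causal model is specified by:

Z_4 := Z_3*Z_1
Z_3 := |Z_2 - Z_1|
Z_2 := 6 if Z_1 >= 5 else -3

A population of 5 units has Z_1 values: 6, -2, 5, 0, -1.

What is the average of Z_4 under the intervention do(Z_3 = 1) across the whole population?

The intervention sets Z_3=1 in all 5 units regardless of Z_1. Recomputing Z_4 per unit gives 6, -2, 5, 0, -1; average 1.6.

1.6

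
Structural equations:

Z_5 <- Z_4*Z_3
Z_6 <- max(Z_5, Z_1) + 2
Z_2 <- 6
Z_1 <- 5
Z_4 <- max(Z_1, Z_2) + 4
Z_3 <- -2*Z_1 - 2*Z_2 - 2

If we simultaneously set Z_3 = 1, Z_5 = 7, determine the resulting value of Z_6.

9

Setting Z_3 = 1, Z_5 = 7 by intervention discards those variables' equations.
Z_6 = max(Z_5, Z_1) + 2  [with Z_5=7, Z_1=5]  = 9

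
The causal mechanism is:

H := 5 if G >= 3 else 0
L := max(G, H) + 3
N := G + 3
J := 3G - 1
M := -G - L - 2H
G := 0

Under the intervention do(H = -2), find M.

do(H=-2) replaces the equation H := 5 if G >= 3 else 0 with the constant H = -2.
L = max(G, H) + 3  [with G=0, H=-2]  = 3
M = -G - L - 2H  [with G=0, L=3, H=-2]  = 1

1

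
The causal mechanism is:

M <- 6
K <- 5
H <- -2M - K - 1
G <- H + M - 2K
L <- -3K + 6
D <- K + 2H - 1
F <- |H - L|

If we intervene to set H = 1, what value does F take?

10

The intervention breaks the incoming arrows to H: H <- -2M - K - 1 no longer applies, and H = 1.
L = -3K + 6  [with K=5]  = -9
F = |H - L|  [with H=1, L=-9]  = 10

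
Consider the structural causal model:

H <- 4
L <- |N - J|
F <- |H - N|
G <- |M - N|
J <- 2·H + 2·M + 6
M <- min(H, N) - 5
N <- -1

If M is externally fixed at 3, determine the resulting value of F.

5

do(M=3) replaces the equation M <- min(H, N) - 5 with the constant M = 3.
F is not downstream of the intervention, so its value is determined by the original equations.
F = |H - N|  [with H=4, N=-1]  = 5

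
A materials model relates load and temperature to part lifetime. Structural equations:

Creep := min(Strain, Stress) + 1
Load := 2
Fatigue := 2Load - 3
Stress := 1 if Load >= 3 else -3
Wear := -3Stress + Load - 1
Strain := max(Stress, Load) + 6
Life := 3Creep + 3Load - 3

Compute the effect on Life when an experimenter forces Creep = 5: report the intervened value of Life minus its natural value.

The intervention breaks the incoming arrows to Creep: Creep := min(Strain, Stress) + 1 no longer applies, and Creep = 5.
Life = 3Creep + 3Load - 3  [with Creep=5, Load=2]  = 18
Without intervention: Stress = 1 if Load >= 3 else -3  [with Load=2]  = -3; Strain = max(Stress, Load) + 6  [with Stress=-3, Load=2]  = 8; Creep = min(Strain, Stress) + 1  [with Strain=8, Stress=-3]  = -2; Life = 3Creep + 3Load - 3  [with Creep=-2, Load=2]  = -3.
Change = 18 − (-3) = 21.

21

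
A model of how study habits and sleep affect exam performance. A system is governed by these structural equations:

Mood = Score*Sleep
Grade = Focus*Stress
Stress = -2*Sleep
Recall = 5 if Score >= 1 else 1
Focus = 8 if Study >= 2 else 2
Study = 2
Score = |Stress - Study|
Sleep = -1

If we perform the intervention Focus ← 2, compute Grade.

do(Focus=2) replaces the equation Focus = 8 if Study >= 2 else 2 with the constant Focus = 2.
Stress = -2*Sleep  [with Sleep=-1]  = 2
Grade = Focus*Stress  [with Focus=2, Stress=2]  = 4

4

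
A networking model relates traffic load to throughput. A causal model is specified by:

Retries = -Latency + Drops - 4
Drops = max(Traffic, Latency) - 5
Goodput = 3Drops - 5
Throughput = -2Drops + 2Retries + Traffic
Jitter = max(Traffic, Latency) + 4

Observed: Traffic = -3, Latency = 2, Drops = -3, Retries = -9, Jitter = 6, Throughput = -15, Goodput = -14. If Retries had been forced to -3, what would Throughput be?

Under do(Retries=-3), the mechanism Retries = -Latency + Drops - 4 is discarded; Retries is fixed at -3.
Drops = max(Traffic, Latency) - 5  [with Traffic=-3, Latency=2]  = -3
Throughput = -2Drops + 2Retries + Traffic  [with Drops=-3, Retries=-3, Traffic=-3]  = -3

-3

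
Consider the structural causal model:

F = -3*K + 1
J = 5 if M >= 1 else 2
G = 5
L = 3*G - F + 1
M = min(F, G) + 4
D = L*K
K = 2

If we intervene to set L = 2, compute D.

Under do(L=2), the mechanism L = 3*G - F + 1 is discarded; L is fixed at 2.
D = L*K  [with L=2, K=2]  = 4

4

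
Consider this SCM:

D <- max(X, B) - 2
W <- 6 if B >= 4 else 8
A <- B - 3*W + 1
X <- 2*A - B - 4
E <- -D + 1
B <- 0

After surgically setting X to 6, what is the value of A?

Under do(X=6), the mechanism X <- 2*A - B - 4 is discarded; X is fixed at 6.
Since A is not a descendant of the intervened variable, it is unaffected.
W = 6 if B >= 4 else 8  [with B=0]  = 8
A = B - 3*W + 1  [with B=0, W=8]  = -23

-23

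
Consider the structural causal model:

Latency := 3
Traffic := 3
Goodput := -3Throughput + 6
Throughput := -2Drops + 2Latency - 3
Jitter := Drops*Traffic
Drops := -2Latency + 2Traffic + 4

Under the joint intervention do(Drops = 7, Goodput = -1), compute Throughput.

The joint intervention fixes Drops = 7, Goodput = -1, removing each variable's own equation.
Throughput = -2Drops + 2Latency - 3  [with Drops=7, Latency=3]  = -11

-11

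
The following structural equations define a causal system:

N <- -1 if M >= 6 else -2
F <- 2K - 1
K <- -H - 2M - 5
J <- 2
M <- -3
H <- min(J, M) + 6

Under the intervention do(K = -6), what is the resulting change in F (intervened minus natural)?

-8

Intervening sets K = -6 and removes its equation (K <- -H - 2M - 5).
F = 2K - 1  [with K=-6]  = -13
Without intervention: H = min(J, M) + 6  [with J=2, M=-3]  = 3; K = -H - 2M - 5  [with H=3, M=-3]  = -2; F = 2K - 1  [with K=-2]  = -5.
Change = -13 − (-5) = -8.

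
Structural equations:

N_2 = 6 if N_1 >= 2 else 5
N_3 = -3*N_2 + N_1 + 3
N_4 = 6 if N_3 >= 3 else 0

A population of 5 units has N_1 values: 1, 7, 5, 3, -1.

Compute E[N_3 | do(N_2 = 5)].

do(N_2=5) breaks N_2's dependence on N_1. With N_2=5 fixed, N_3 across the units is -11, -5, -7, -9, -13, mean -9.

-9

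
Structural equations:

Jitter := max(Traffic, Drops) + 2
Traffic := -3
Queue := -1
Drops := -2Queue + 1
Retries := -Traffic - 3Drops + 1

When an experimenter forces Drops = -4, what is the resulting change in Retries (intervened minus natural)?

21

The intervention breaks the incoming arrows to Drops: Drops := -2Queue + 1 no longer applies, and Drops = -4.
Retries = -Traffic - 3Drops + 1  [with Traffic=-3, Drops=-4]  = 16
Without intervention: Drops = -2Queue + 1  [with Queue=-1]  = 3; Retries = -Traffic - 3Drops + 1  [with Traffic=-3, Drops=3]  = -5.
Change = 16 − (-5) = 21.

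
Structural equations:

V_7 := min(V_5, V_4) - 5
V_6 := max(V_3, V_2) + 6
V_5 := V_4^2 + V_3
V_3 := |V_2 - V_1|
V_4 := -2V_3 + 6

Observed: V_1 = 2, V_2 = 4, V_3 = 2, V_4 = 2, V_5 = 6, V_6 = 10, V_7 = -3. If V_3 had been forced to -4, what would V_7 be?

9

The intervention breaks the incoming arrows to V_3: V_3 := |V_2 - V_1| no longer applies, and V_3 = -4.
V_4 = -2V_3 + 6  [with V_3=-4]  = 14
V_5 = V_4^2 + V_3  [with V_4=14, V_3=-4]  = 192
V_7 = min(V_5, V_4) - 5  [with V_5=192, V_4=14]  = 9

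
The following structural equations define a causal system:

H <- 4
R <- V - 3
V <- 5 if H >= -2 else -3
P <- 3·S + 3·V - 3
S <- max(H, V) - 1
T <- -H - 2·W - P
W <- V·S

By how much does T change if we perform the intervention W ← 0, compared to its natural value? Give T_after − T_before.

40

The intervention breaks the incoming arrows to W: W <- V·S no longer applies, and W = 0.
V = 5 if H >= -2 else -3  [with H=4]  = 5
S = max(H, V) - 1  [with H=4, V=5]  = 4
P = 3·S + 3·V - 3  [with S=4, V=5]  = 24
T = -H - 2·W - P  [with H=4, W=0, P=24]  = -28
Without intervention: V = 5 if H >= -2 else -3  [with H=4]  = 5; S = max(H, V) - 1  [with H=4, V=5]  = 4; W = V·S  [with V=5, S=4]  = 20; P = 3·S + 3·V - 3  [with S=4, V=5]  = 24; T = -H - 2·W - P  [with H=4, W=20, P=24]  = -68.
Change = -28 − (-68) = 40.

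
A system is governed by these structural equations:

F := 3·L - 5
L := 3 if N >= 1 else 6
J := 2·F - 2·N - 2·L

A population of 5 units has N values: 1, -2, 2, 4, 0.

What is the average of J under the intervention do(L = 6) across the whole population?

12

Every unit gets L=6 under the intervention. J values become 12, 18, 10, 6, 14; E[J|do(L=6)] = 12.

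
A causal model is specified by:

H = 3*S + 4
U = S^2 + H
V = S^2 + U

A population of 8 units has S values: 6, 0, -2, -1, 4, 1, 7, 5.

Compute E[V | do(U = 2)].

do(U=2) breaks U's dependence on S. With U=2 fixed, V across the units is 38, 2, 6, 3, 18, 3, 51, 27, mean 18.5.

18.5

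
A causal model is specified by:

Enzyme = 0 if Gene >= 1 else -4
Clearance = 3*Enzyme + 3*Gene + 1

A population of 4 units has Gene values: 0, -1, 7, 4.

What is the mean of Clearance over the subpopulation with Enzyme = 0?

Observing Enzyme=0 restricts to units where Enzyme's equation naturally yields 0: Gene ∈ {7, 4}. In that subpopulation Clearance = 22, 13, mean 17.5.

17.5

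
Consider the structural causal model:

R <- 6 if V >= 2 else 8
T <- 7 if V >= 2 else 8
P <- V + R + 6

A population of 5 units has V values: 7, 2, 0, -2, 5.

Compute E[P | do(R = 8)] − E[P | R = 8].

Under do(R=8), R's equation is replaced by R=8 for every unit. Per-unit P: 21, 16, 14, 12, 19. Mean = 16.4.
Conditioning on R=8 selects the 2 unit(s) with V ∈ {0, -2}. Their P values: 14, 12. Mean = 13.
Difference = 16.4 − 13 = 3.4.

3.4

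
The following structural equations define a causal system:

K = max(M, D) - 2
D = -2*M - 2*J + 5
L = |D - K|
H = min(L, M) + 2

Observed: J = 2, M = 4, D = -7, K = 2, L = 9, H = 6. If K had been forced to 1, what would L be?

8

Intervening sets K = 1 and removes its equation (K = max(M, D) - 2).
D = -2*M - 2*J + 5  [with M=4, J=2]  = -7
L = |D - K|  [with D=-7, K=1]  = 8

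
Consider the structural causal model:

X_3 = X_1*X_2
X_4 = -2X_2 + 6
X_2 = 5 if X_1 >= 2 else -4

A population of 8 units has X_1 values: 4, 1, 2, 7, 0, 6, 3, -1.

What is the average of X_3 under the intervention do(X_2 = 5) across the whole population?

13.75

Every unit gets X_2=5 under the intervention. X_3 values become 20, 5, 10, 35, 0, 30, 15, -5; E[X_3|do(X_2=5)] = 13.75.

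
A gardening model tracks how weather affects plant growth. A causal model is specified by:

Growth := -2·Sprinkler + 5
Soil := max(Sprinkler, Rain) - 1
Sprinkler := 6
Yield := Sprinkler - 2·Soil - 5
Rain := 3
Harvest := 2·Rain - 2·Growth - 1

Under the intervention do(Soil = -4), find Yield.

do(Soil=-4) replaces the equation Soil := max(Sprinkler, Rain) - 1 with the constant Soil = -4.
Yield = Sprinkler - 2·Soil - 5  [with Sprinkler=6, Soil=-4]  = 9

9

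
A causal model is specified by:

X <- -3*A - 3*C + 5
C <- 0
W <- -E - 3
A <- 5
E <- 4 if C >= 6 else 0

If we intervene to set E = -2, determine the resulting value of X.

-10

Under do(E=-2), the mechanism E <- 4 if C >= 6 else 0 is discarded; E is fixed at -2.
Since X is not a descendant of the intervened variable, it is unaffected.
X = -3*A - 3*C + 5  [with A=5, C=0]  = -10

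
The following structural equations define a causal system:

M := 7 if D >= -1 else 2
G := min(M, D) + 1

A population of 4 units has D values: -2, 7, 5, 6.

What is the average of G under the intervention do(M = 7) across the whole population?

5

The intervention sets M=7 in all 4 units regardless of D. Recomputing G per unit gives -1, 8, 6, 7; average 5.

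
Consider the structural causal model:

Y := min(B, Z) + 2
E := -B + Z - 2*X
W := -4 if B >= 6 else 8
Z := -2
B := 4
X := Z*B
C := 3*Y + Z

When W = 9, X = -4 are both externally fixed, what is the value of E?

Setting W = 9, X = -4 by intervention discards those variables' equations.
E = -B + Z - 2*X  [with B=4, Z=-2, X=-4]  = 2

2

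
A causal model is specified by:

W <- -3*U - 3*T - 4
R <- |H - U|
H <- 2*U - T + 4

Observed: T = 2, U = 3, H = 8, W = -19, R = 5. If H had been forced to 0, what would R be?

3

do(H=0) replaces the equation H <- 2*U - T + 4 with the constant H = 0.
R = |H - U|  [with H=0, U=3]  = 3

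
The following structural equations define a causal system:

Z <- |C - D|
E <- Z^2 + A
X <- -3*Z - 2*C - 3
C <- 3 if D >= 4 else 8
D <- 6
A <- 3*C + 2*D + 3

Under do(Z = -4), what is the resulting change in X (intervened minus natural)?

Intervening sets Z = -4 and removes its equation (Z <- |C - D|).
C = 3 if D >= 4 else 8  [with D=6]  = 3
X = -3*Z - 2*C - 3  [with Z=-4, C=3]  = 3
Without intervention: C = 3 if D >= 4 else 8  [with D=6]  = 3; Z = |C - D|  [with C=3, D=6]  = 3; X = -3*Z - 2*C - 3  [with Z=3, C=3]  = -18.
Change = 3 − (-18) = 21.

21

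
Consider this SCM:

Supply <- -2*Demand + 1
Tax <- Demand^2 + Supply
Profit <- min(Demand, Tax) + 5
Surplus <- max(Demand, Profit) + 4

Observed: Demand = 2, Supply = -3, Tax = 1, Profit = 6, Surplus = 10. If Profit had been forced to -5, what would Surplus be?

Intervening sets Profit = -5 and removes its equation (Profit <- min(Demand, Tax) + 5).
Surplus = max(Demand, Profit) + 4  [with Demand=2, Profit=-5]  = 6

6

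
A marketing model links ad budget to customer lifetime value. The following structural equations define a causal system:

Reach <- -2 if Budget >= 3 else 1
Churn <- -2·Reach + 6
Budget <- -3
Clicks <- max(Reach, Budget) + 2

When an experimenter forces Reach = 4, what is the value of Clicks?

6

The intervention breaks the incoming arrows to Reach: Reach <- -2 if Budget >= 3 else 1 no longer applies, and Reach = 4.
Clicks = max(Reach, Budget) + 2  [with Reach=4, Budget=-3]  = 6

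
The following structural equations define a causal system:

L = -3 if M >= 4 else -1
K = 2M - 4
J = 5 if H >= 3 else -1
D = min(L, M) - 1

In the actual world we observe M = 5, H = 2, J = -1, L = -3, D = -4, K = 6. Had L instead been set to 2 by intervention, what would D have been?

Intervening sets L = 2 and removes its equation (L = -3 if M >= 4 else -1).
D = min(L, M) - 1  [with L=2, M=5]  = 1

1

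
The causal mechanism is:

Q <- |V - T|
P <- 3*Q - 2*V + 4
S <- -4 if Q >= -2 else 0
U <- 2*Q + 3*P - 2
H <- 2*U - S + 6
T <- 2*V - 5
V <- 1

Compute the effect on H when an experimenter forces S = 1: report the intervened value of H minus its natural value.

Intervening sets S = 1 and removes its equation (S <- -4 if Q >= -2 else 0).
T = 2*V - 5  [with V=1]  = -3
Q = |V - T|  [with V=1, T=-3]  = 4
P = 3*Q - 2*V + 4  [with Q=4, V=1]  = 14
U = 2*Q + 3*P - 2  [with Q=4, P=14]  = 48
H = 2*U - S + 6  [with U=48, S=1]  = 101
Without intervention: T = 2*V - 5  [with V=1]  = -3; Q = |V - T|  [with V=1, T=-3]  = 4; P = 3*Q - 2*V + 4  [with Q=4, V=1]  = 14; U = 2*Q + 3*P - 2  [with Q=4, P=14]  = 48; S = -4 if Q >= -2 else 0  [with Q=4]  = -4; H = 2*U - S + 6  [with U=48, S=-4]  = 106.
Change = 101 − 106 = -5.

-5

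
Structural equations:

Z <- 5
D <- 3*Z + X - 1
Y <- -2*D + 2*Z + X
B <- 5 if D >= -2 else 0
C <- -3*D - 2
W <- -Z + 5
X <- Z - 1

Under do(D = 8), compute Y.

-2

The intervention breaks the incoming arrows to D: D <- 3*Z + X - 1 no longer applies, and D = 8.
X = Z - 1  [with Z=5]  = 4
Y = -2*D + 2*Z + X  [with D=8, Z=5, X=4]  = -2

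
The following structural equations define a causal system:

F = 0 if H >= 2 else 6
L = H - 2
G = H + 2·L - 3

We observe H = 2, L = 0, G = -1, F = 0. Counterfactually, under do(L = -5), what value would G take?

-11

The intervention breaks the incoming arrows to L: L = H - 2 no longer applies, and L = -5.
G = H + 2·L - 3  [with H=2, L=-5]  = -11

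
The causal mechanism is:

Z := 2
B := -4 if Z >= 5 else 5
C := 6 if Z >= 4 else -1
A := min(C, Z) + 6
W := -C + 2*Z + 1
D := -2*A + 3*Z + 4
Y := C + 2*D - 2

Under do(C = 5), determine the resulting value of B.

5

Under do(C=5), the mechanism C := 6 if Z >= 4 else -1 is discarded; C is fixed at 5.
Since B is not a descendant of the intervened variable, it is unaffected.
B = -4 if Z >= 5 else 5  [with Z=2]  = 5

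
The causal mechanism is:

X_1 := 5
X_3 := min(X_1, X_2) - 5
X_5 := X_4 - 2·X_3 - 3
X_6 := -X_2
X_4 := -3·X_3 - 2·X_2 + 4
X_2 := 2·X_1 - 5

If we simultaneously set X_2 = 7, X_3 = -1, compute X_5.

-8

Under do(X_2 = 7, X_3 = -1), each intervened variable's structural equation is replaced by its fixed value.
X_4 = -3·X_3 - 2·X_2 + 4  [with X_3=-1, X_2=7]  = -7
X_5 = X_4 - 2·X_3 - 3  [with X_4=-7, X_3=-1]  = -8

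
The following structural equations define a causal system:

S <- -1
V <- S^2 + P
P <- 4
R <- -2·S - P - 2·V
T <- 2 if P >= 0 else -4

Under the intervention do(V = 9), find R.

The intervention breaks the incoming arrows to V: V <- S^2 + P no longer applies, and V = 9.
R = -2·S - P - 2·V  [with S=-1, P=4, V=9]  = -20

-20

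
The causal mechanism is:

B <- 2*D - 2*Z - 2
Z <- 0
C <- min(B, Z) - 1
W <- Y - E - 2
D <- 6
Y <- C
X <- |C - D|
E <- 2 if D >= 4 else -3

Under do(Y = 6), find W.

2

Intervening sets Y = 6 and removes its equation (Y <- C).
E = 2 if D >= 4 else -3  [with D=6]  = 2
W = Y - E - 2  [with Y=6, E=2]  = 2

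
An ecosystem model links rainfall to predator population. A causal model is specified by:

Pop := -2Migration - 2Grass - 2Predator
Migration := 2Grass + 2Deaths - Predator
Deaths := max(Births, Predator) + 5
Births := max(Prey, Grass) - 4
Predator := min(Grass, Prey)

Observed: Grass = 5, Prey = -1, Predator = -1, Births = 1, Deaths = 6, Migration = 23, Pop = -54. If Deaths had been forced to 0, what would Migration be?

11

The intervention breaks the incoming arrows to Deaths: Deaths := max(Births, Predator) + 5 no longer applies, and Deaths = 0.
Predator = min(Grass, Prey)  [with Grass=5, Prey=-1]  = -1
Migration = 2Grass + 2Deaths - Predator  [with Grass=5, Deaths=0, Predator=-1]  = 11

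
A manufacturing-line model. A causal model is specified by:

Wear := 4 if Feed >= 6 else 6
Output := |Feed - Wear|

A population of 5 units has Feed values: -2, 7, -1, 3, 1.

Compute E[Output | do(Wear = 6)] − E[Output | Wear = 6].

do(Wear=6) breaks Wear's dependence on Feed. With Wear=6 fixed, Output across the units is 8, 1, 7, 3, 5, mean 4.8.
Conditioning on Wear=6 selects the 4 unit(s) with Feed ∈ {-2, -1, 3, 1}. Their Output values: 8, 7, 3, 5. Mean = 5.75.
Difference = 4.8 − 5.75 = -0.95.

-0.95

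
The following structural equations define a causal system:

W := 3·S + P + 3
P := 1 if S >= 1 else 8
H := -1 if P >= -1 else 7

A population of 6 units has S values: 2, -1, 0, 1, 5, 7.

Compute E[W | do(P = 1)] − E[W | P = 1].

Every unit gets P=1 under the intervention. W values become 10, 1, 4, 7, 19, 25; E[W|do(P=1)] = 11.
E[W|P=1] averages over only the 4 units with P=1 (S = 2, 1, 5, 7): W = 10, 7, 19, 25, mean 15.25.
Difference = 11 − 15.25 = -4.25.

-4.25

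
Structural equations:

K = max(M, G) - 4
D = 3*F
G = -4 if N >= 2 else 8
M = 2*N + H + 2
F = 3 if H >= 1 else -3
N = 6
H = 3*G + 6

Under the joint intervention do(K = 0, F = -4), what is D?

Setting K = 0, F = -4 by intervention discards those variables' equations.
D = 3*F  [with F=-4]  = -12

-12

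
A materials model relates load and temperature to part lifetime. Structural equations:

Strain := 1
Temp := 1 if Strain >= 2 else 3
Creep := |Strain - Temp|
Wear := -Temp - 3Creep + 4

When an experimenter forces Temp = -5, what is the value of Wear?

-9

Under do(Temp=-5), the mechanism Temp := 1 if Strain >= 2 else 3 is discarded; Temp is fixed at -5.
Creep = |Strain - Temp|  [with Strain=1, Temp=-5]  = 6
Wear = -Temp - 3Creep + 4  [with Temp=-5, Creep=6]  = -9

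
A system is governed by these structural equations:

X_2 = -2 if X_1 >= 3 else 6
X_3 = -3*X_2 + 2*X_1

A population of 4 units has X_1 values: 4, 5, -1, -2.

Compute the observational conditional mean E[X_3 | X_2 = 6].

Conditioning on X_2=6 selects the 2 unit(s) with X_1 ∈ {-1, -2}. Their X_3 values: -20, -22. Mean = -21.

-21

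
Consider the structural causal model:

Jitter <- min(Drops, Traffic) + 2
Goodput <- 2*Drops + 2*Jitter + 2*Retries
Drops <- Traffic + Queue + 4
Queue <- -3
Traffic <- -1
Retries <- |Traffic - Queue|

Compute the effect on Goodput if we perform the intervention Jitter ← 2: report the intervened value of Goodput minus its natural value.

The intervention breaks the incoming arrows to Jitter: Jitter <- min(Drops, Traffic) + 2 no longer applies, and Jitter = 2.
Drops = Traffic + Queue + 4  [with Traffic=-1, Queue=-3]  = 0
Retries = |Traffic - Queue|  [with Traffic=-1, Queue=-3]  = 2
Goodput = 2*Drops + 2*Jitter + 2*Retries  [with Drops=0, Jitter=2, Retries=2]  = 8
Without intervention: Drops = Traffic + Queue + 4  [with Traffic=-1, Queue=-3]  = 0; Retries = |Traffic - Queue|  [with Traffic=-1, Queue=-3]  = 2; Jitter = min(Drops, Traffic) + 2  [with Drops=0, Traffic=-1]  = 1; Goodput = 2*Drops + 2*Jitter + 2*Retries  [with Drops=0, Jitter=1, Retries=2]  = 6.
Change = 8 − 6 = 2.

2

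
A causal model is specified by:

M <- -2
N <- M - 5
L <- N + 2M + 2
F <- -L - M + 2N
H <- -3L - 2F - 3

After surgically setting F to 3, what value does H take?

Intervening sets F = 3 and removes its equation (F <- -L - M + 2N).
N = M - 5  [with M=-2]  = -7
L = N + 2M + 2  [with N=-7, M=-2]  = -9
H = -3L - 2F - 3  [with L=-9, F=3]  = 18

18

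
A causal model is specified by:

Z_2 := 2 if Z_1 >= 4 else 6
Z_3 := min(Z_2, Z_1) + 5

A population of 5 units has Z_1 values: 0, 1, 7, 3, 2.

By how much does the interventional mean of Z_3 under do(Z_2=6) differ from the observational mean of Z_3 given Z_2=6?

Every unit gets Z_2=6 under the intervention. Z_3 values become 5, 6, 11, 8, 7; E[Z_3|do(Z_2=6)] = 7.4.
E[Z_3|Z_2=6] averages over only the 4 units with Z_2=6 (Z_1 = 0, 1, 3, 2): Z_3 = 5, 6, 8, 7, mean 6.5.
Difference = 7.4 − 6.5 = 0.9.

0.9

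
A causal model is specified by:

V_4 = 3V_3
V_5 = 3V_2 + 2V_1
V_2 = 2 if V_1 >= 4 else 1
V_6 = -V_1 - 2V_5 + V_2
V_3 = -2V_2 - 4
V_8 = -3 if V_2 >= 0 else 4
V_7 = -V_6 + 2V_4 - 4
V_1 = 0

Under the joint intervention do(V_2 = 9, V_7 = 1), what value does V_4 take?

-66

Under do(V_2 = 9, V_7 = 1), each intervened variable's structural equation is replaced by its fixed value.
V_3 = -2V_2 - 4  [with V_2=9]  = -22
V_4 = 3V_3  [with V_3=-22]  = -66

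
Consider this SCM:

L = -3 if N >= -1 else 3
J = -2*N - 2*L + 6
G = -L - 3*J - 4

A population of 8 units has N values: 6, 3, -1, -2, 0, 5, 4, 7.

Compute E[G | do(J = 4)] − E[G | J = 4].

2.25

Every unit gets J=4 under the intervention. G values become -13, -13, -13, -19, -13, -13, -13, -13; E[G|do(J=4)] = -13.75.
Observing J=4 restricts to units where J's equation naturally yields 4: N ∈ {-2, 4}. In that subpopulation G = -19, -13, mean -16.
Difference = -13.75 − (-16) = 2.25.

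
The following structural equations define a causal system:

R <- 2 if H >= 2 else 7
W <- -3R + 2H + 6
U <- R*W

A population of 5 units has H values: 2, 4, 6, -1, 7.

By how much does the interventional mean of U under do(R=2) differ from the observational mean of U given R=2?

-4.6

Every unit gets R=2 under the intervention. U values become 8, 16, 24, -4, 28; E[U|do(R=2)] = 14.4.
Observing R=2 restricts to units where R's equation naturally yields 2: H ∈ {2, 4, 6, 7}. In that subpopulation U = 8, 16, 24, 28, mean 19.
Difference = 14.4 − 19 = -4.6.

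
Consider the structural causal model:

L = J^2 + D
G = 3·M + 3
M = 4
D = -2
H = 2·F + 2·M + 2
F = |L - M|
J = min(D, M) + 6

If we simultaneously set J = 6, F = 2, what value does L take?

The joint intervention fixes J = 6, F = 2, removing each variable's own equation.
L = J^2 + D  [with J=6, D=-2]  = 34

34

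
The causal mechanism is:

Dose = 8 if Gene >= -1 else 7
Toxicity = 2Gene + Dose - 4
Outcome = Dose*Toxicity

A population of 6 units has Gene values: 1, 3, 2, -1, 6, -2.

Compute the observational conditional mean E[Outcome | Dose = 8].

67.2

E[Outcome|Dose=8] averages over only the 5 units with Dose=8 (Gene = 1, 3, 2, -1, 6): Outcome = 48, 80, 64, 16, 128, mean 67.2.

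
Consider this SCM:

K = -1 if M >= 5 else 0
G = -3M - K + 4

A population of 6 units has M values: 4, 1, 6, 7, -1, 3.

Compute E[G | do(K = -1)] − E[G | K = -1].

Under do(K=-1), K's equation is replaced by K=-1 for every unit. Per-unit G: -7, 2, -13, -16, 8, -4. Mean = -5.
Conditioning on K=-1 selects the 2 unit(s) with M ∈ {6, 7}. Their G values: -13, -16. Mean = -14.5.
Difference = -5 − (-14.5) = 9.5.

9.5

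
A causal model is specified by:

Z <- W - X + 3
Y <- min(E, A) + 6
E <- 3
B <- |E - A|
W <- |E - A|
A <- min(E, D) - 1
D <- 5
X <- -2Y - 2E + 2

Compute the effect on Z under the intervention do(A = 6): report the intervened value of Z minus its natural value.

The intervention breaks the incoming arrows to A: A <- min(E, D) - 1 no longer applies, and A = 6.
Y = min(E, A) + 6  [with E=3, A=6]  = 9
W = |E - A|  [with E=3, A=6]  = 3
X = -2Y - 2E + 2  [with Y=9, E=3]  = -22
Z = W - X + 3  [with W=3, X=-22]  = 28
Without intervention: A = min(E, D) - 1  [with E=3, D=5]  = 2; Y = min(E, A) + 6  [with E=3, A=2]  = 8; W = |E - A|  [with E=3, A=2]  = 1; X = -2Y - 2E + 2  [with Y=8, E=3]  = -20; Z = W - X + 3  [with W=1, X=-20]  = 24.
Change = 28 − 24 = 4.

4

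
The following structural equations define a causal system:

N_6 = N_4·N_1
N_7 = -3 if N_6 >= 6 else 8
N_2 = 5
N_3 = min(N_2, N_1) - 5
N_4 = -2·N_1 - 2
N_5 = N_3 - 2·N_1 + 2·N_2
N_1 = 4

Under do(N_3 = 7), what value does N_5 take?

do(N_3=7) replaces the equation N_3 = min(N_2, N_1) - 5 with the constant N_3 = 7.
N_5 = N_3 - 2·N_1 + 2·N_2  [with N_3=7, N_1=4, N_2=5]  = 9

9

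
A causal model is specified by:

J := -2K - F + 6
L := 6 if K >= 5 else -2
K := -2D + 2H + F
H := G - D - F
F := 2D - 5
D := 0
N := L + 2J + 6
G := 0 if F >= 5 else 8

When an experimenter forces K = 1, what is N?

22

do(K=1) replaces the equation K := -2D + 2H + F with the constant K = 1.
F = 2D - 5  [with D=0]  = -5
L = 6 if K >= 5 else -2  [with K=1]  = -2
J = -2K - F + 6  [with K=1, F=-5]  = 9
N = L + 2J + 6  [with L=-2, J=9]  = 22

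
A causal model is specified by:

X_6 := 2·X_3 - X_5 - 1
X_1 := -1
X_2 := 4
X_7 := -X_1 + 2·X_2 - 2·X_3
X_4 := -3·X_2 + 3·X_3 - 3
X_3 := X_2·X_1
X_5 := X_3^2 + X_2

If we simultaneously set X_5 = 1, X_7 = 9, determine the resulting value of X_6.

-10

Under do(X_5 = 1, X_7 = 9), each intervened variable's structural equation is replaced by its fixed value.
X_3 = X_2·X_1  [with X_2=4, X_1=-1]  = -4
X_6 = 2·X_3 - X_5 - 1  [with X_3=-4, X_5=1]  = -10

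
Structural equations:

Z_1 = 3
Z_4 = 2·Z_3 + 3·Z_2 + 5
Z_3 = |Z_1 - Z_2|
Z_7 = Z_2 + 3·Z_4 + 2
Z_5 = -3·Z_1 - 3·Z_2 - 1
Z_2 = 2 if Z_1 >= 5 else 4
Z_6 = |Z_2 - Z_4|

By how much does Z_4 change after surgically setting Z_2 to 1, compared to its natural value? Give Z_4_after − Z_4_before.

-7

Under do(Z_2=1), the mechanism Z_2 = 2 if Z_1 >= 5 else 4 is discarded; Z_2 is fixed at 1.
Z_3 = |Z_1 - Z_2|  [with Z_1=3, Z_2=1]  = 2
Z_4 = 2·Z_3 + 3·Z_2 + 5  [with Z_3=2, Z_2=1]  = 12
Without intervention: Z_2 = 2 if Z_1 >= 5 else 4  [with Z_1=3]  = 4; Z_3 = |Z_1 - Z_2|  [with Z_1=3, Z_2=4]  = 1; Z_4 = 2·Z_3 + 3·Z_2 + 5  [with Z_3=1, Z_2=4]  = 19.
Change = 12 − 19 = -7.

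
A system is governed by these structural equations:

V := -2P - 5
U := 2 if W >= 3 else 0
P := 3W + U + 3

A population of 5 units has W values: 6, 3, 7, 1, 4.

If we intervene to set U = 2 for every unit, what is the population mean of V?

do(U=2) breaks U's dependence on W. With U=2 fixed, V across the units is -51, -33, -57, -21, -39, mean -40.2.

-40.2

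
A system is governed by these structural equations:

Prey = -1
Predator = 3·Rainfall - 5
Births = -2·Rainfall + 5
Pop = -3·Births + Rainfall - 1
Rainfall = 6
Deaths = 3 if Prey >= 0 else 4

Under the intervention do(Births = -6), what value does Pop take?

Under do(Births=-6), the mechanism Births = -2·Rainfall + 5 is discarded; Births is fixed at -6.
Pop = -3·Births + Rainfall - 1  [with Births=-6, Rainfall=6]  = 23

23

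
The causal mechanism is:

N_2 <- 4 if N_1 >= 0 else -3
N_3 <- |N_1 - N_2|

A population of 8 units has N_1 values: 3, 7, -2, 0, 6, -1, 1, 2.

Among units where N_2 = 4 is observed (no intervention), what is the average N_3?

2.5

E[N_3|N_2=4] averages over only the 6 units with N_2=4 (N_1 = 3, 7, 0, 6, 1, 2): N_3 = 1, 3, 4, 2, 3, 2, mean 2.5.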